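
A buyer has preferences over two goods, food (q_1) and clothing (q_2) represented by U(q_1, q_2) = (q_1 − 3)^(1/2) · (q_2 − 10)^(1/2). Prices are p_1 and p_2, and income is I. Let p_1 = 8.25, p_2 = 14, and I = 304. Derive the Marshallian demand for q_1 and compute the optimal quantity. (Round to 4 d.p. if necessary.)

Let q_1' = q_1−3, q_2' = q_2−10. MRS = q_2'/q_1' = p_1/p_2.
Substituting into the budget: q_1* = 3 + 0.5·(I − 3·p_1 − 10·p_2)/p_1, and q_2* = 10 + 0.5·(…)/p_2.
Discretionary income = 304 − 3·8.25 − 10·14 = 139.25; q_1* = 3 + 0.5·139.25/8.25 = 11.4394.

q_1* = 11.4394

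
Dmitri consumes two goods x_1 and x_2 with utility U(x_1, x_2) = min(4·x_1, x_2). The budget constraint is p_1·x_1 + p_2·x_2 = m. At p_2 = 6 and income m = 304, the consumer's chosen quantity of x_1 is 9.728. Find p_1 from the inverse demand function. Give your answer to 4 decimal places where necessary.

p_1 = 7.25

Leontief preferences: the optimum is at the kink where x_1/1 = x_2/4, i.e. x_2 = 4·x_1.
Budget: p_1·x_1 + p_2·4·x_1 = m, so (p_1 + 4·p_2)·x_1 = m.
Demand: x_1*(p_1,p_2,m) = m/(p_1 + 4·p_2), x_2* = 4·m/(p_1 + 4·p_2).
Set x_1* = 9.728 in the demand function and solve for p_1: p_1 = 7.25.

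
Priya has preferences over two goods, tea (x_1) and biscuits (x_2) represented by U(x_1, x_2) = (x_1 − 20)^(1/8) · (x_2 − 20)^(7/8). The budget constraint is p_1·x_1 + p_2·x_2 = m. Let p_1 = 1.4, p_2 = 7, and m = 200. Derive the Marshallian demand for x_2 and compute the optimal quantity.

x_2* = 24

MRS = (1/7)·(x_2−20)/(x_1−20). Tangency with p_1/p_2 gives x_2−20 = 7·(p_1/p_2)·(x_1−20).
After buying the subsistence bundle (20, 20), a share 0.125 of the remaining income goes to x_1: x_1* = 20 + 0.125·(m − 20p_1 − 20p_2)/p_1.
Discretionary income = 200 − 20·1.4 − 20·7 = 32; x_2* = 20 + 0.875·32/7 = 24.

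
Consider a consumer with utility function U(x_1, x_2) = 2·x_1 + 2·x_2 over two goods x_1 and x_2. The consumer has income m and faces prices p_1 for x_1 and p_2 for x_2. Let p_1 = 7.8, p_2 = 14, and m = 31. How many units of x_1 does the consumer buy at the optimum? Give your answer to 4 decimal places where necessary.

x_1* = 3.9744

Linear utility — the consumer picks whichever good has higher MU/price: 2/7.8 = 0.2564 vs 2/14 = 0.1429.
x_1 gives more utility per dollar, so spend all income on x_1: x_1* = m/p_1, x_2* = 0.
Numerically: x_1* = 3.9744, x_2* = 0.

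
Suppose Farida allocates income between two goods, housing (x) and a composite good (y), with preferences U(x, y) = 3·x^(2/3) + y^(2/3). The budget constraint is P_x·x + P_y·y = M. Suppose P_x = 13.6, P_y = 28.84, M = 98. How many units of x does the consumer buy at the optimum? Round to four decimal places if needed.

MU_x ∝ 3·x^(-1/3), MU_y ∝ y^(-1/3), so MRS = 3·(y/x)^(1/3) = P_x/P_y.
Hence y/x = ((1/3)·P_x/P_y)^(1/(1/3)), i.e. raised to the 3 power.
With the ratio pinned down, the budget gives x* = M/(P_x + P_y·(y/x)) and y* = (y/x)·x*.
Numerically y/x = 0.003884, so x* = 98/(13.6 + 28.84·0.003884) = 7.147.

x* = 7.147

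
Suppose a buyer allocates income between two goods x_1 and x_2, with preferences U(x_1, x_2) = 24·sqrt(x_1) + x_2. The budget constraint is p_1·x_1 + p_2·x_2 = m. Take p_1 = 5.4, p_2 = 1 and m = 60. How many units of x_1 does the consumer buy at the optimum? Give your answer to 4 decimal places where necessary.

Set MRS = p_1/p_2: 12·x_1^(−1/2) = p_1/p_2.
Thus x_1* = (12·p_2/p_1)² — independent of m — with the rest of income spent on x_2.
Plugging in: x_1* = (12·1/5.4)² = 4.9383.

x_1* = 4.9383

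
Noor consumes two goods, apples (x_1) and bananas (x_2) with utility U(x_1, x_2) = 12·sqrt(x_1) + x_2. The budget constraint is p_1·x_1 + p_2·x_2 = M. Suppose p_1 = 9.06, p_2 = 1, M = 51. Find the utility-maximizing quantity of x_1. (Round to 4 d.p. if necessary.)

Plugging in: x_1* = (6·1/9.06)² = 0.4386.

x_1* = 0.4386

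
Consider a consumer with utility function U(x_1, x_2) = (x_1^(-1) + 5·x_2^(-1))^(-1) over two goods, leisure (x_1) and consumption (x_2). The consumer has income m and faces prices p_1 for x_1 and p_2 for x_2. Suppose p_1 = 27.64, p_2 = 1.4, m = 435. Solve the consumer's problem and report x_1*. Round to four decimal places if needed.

Numerically x_2/x_1 = 9.935506, so x_1* = 435/(27.64 + 1.4·9.935506) = 10.4694.

x_1* = 10.4694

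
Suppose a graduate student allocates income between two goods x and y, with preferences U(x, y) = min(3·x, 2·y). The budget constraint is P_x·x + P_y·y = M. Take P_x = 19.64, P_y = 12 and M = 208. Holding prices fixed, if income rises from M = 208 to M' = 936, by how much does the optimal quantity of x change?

Δx* = 19.3411

Leontief preferences: the optimum is at the kink where x/2 = y/3, i.e. y = (3/2)·x.
Budget: P_x·x + P_y·(3/2)·x = M, so (2·P_x + 3·P_y)·x = 2·M.
Demand: x*(P_x,P_y,M) = 2·M/(2·P_x + 3·P_y), y* = 3·M/(2·P_x + 3·P_y).
Here 2·19.64 + 3·12 = 75.28, giving x* = 5.526.
At M' = 936: x* = 24.8672. Change: 24.8672 − 5.526 = 19.3411.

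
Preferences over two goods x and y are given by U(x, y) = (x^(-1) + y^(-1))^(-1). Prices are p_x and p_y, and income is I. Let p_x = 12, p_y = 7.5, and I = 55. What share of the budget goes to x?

MRS = MU_x/MU_y = (y/x)^(2). Set equal to p_x/p_y.
Solve for the ratio: y/x = [p_x/p_y]^(0.5).
With the ratio pinned down, the budget gives x* = I/(p_x + p_y·(y/x)) and y* = (y/x)·x*.
Numerically y/x = 1.264911, so x* = 55/(12 + 7.5·1.264911) = 2.5597 and y* = 1.264911·2.5597 = 3.2378.
Expenditure on x: 12·2.5597 = 30.7165; share = 0.5585.

share on x = 0.5585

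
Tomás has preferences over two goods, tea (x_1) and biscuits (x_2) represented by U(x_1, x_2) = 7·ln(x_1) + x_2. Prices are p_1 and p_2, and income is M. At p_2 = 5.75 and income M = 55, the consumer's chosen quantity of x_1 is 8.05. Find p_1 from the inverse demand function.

MU_x_1 = 7/x_1, MU_x_2 = 1. Tangency: 7/x_1 = p_1/p_2.
So x_1*(p_1,p_2) = 7·p_2/p_1, independent of income; and x_2* = (M − 7·p_2)/p_2.
Set x_1* = 8.05 in the demand function and solve for p_1: p_1 = 5.

p_1 = 5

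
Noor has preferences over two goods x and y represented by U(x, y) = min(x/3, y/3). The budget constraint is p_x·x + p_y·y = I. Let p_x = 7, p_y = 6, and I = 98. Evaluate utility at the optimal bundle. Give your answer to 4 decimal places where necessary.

Leontief preferences: the optimum is at the kink where x/3 = y/3, i.e. y = x.
Budget: p_x·x + p_y·x = I, so (3·p_x + 3·p_y)·x = 3·I.
Demand: x*(p_x,p_y,I) = 3·I/(3·p_x + 3·p_y), y* = 3·I/(3·p_x + 3·p_y).
Here 3·7 + 3·6 = 39, giving x* = 7.5385 and y* = 7.5385.
Utility at the optimum: U(7.5385, 7.5385) = 2.5128.

V = 2.5128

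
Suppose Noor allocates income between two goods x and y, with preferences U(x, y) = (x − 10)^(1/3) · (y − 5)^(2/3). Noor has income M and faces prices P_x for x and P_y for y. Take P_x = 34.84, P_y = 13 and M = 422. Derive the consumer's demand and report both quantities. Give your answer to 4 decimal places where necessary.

This is Cobb-Douglas in (x−10, y−5): tangency gives 1/3·P_y·(y−5) = 2/3·P_x·(x−10).
Substituting into the budget: x* = 10 + 1/3·(M − 10·P_x − 5·P_y)/P_x, and y* = 5 + 2/3·(…)/P_y.
Discretionary income = 422 − 10·34.84 − 5·13 = 8.6; x* = 10 + 1/3·8.6/34.84 = 10.0823; y* = 5 + 2/3·8.6/13 = 5.441.

x* = 10.0823, y* = 5.441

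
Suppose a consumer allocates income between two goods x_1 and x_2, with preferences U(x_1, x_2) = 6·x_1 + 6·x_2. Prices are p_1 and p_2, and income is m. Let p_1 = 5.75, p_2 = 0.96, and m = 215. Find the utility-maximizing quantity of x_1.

x_1* = 0

Perfect substitutes: compare marginal utility per dollar. 6/p_1 vs 6/p_2 → 1.0435 vs 6.25.
x_2 gives more utility per dollar, so spend all income on x_2: x_2* = m/p_2, x_1* = 0.
Numerically: x_1* = 0, x_2* = 223.9583.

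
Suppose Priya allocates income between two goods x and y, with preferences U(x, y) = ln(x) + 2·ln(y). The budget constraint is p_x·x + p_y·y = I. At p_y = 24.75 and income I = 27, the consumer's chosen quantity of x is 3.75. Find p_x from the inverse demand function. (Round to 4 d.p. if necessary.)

p_x = 2.4

The MRS is (1/2)·y/x. Set MRS = p_x/p_y.
Rearranging, p_y·y = 2·p_x·x. Substituting into the budget gives p_x·x·(1 + 2) = I.
Demand: x*(p_x,p_y,I) = 1/3·I/p_x and y* = 2/3·I/p_y.
Set x* = 3.75 in the demand function and solve for p_x: p_x = 2.4.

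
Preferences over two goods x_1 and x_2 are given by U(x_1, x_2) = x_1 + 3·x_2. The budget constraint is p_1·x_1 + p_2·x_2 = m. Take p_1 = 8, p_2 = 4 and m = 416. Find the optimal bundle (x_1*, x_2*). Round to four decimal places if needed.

x_1* = 0, x_2* = 104

Linear utility — the consumer picks whichever good has higher MU/price: 1/8 = 0.125 vs 3/4 = 0.75.
x_2 gives more utility per dollar, so spend all income on x_2: x_2* = m/p_2, x_1* = 0.
Numerically: x_1* = 0, x_2* = 104.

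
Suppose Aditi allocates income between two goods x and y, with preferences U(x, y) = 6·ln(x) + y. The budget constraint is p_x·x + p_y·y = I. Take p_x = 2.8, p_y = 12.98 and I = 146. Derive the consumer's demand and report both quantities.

MU_x = 6/x, MU_y = 1. Tangency: 6/x = p_x/p_y.
So x*(p_x,p_y) = 6·p_y/p_x, independent of income; and y* = (I − 6·p_y)/p_y.
At the given prices: x* = 6·12.98/2.8 = 27.8143, and y* = 5.2481.

x* = 27.8143, y* = 5.2481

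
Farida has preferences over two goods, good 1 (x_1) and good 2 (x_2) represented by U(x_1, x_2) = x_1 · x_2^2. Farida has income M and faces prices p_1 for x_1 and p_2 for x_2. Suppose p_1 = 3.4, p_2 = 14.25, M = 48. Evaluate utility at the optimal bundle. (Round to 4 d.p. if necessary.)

The MRS is (1/2)·x_2/x_1. Set MRS = p_1/p_2.
So p_2·x_2 = 2·p_1·x_1; combined with the budget, a share 1/3 of income goes to x_1.
Demand: x_1*(p_1,p_2,M) = 1/3·M/p_1 and x_2* = 2/3·M/p_2.
At p_1=3.4, p_2=14.25, M=48: x_1* = 1/3·48/3.4 = 4.7059, x_2* = 2.2456.
Utility at the optimum: U(4.7059, 2.2456) = 23.7307.

V = 23.7307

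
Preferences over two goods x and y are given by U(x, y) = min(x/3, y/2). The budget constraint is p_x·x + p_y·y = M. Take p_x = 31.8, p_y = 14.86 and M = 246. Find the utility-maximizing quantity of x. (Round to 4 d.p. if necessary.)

Leontief preferences: the optimum is at the kink where x/3 = y/2, i.e. y = (2/3)·x.
Budget: p_x·x + p_y·(2/3)·x = M, so (3·p_x + 2·p_y)·x = 3·M.
Demand: x*(p_x,p_y,M) = 3·M/(3·p_x + 2·p_y), y* = 2·M/(3·p_x + 2·p_y).
Here 3·31.8 + 2·14.86 = 125.12, giving x* = 5.8983.

x* = 5.8983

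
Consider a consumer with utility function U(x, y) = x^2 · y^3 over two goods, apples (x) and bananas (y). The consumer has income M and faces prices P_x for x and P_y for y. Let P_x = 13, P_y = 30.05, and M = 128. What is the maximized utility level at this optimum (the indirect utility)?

V = 258.9426

The MRS is (2/3)·y/x. Set MRS = P_x/P_y.
So 2·P_y·y = 3·P_x·x; combined with the budget, a share 0.4 of income goes to x.
Demand: x*(P_x,P_y,M) = 0.4·M/P_x and y* = 0.6·M/P_y.
At P_x=13, P_y=30.05, M=128: x* = 0.4·128/13 = 3.9385, y* = 2.5557.
Utility at the optimum: U(3.9385, 2.5557) = 258.9426.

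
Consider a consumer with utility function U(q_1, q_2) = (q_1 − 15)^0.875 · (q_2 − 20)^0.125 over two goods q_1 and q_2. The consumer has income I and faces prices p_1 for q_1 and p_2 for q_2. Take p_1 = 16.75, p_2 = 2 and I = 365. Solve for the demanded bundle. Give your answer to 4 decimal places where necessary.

Let q_1' = q_1−15, q_2' = q_2−20. MRS = 7·q_2'/q_1' = p_1/p_2.
Substituting into the budget: q_1* = 15 + 0.875·(I − 15·p_1 − 20·p_2)/p_1, and q_2* = 20 + 0.125·(…)/p_2.
Discretionary income = 365 − 15·16.75 − 20·2 = 73.75; q_1* = 15 + 0.875·73.75/16.75 = 18.8526; q_2* = 20 + 0.125·73.75/2 = 24.6094.

q_1* = 18.8526, q_2* = 24.6094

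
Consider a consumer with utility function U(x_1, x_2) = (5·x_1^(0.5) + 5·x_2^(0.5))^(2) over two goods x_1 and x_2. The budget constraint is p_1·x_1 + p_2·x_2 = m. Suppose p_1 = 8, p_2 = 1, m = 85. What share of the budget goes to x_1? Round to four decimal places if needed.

share on x_1 = 0.1111

MRS = MU_x_1/MU_x_2 = (x_2/x_1)^(0.5). Set equal to p_1/p_2.
Hence x_2/x_1 = (p_1/p_2)^(1/(0.5)), i.e. raised to the 2 power.
With the ratio pinned down, the budget gives x_1* = m/(p_1 + p_2·(x_2/x_1)) and x_2* = (x_2/x_1)·x_1*.
Numerically x_2/x_1 = 64, so x_1* = 85/(8 + 1·64) = 1.1806 and x_2* = 64·1.1806 = 75.5556.
Expenditure on x_1: 8·1.1806 = 9.4444; share = 0.1111.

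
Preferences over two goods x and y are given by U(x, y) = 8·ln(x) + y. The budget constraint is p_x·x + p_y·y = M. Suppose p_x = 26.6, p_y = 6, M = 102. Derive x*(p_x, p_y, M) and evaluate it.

x* = 1.8045

So x*(p_x,p_y) = 8·p_y/p_x, independent of income; and y* = (M − 8·p_y)/p_y.
At the given prices: x* = 8·6/26.6 = 1.8045.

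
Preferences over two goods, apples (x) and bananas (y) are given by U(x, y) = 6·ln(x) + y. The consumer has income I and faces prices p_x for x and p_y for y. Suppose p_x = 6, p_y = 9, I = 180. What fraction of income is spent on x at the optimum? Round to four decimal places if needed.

Set MRS = p_x/p_y: (6/x)/1 = p_x/p_y.
So x*(p_x,p_y) = 6·p_y/p_x, independent of income; and y* = (I − 6·p_y)/p_y.
At the given prices: x* = 6·9/6 = 9, and y* = 14.
Expenditure on x: 6·9 = 54; share = 0.3.

share on x = 0.3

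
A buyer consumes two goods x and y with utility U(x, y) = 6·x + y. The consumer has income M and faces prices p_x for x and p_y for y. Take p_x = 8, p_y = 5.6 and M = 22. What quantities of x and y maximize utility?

Perfect substitutes: compare marginal utility per dollar. 6/p_x vs 1/p_y → 0.75 vs 0.1786.
x gives more utility per dollar, so spend all income on x: x* = M/p_x, y* = 0.
Numerically: x* = 2.75, y* = 0.

x* = 2.75, y* = 0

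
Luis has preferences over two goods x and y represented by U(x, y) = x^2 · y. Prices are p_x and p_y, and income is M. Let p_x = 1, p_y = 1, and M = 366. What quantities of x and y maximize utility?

x* = 244, y* = 122

At p_x=1, p_y=1, M=366: x* = 2/3·366/1 = 244, y* = 122.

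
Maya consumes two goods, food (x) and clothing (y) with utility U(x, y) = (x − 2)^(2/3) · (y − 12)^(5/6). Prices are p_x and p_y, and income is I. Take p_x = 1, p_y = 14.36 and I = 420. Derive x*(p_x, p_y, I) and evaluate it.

Let x' = x−2, y' = y−12. MRS = (4/5)·y'/x' = p_x/p_y.
Substituting into the budget: x* = 2 + 4/9·(I − 2·p_x − 12·p_y)/p_x, and y* = 12 + 5/9·(…)/p_y.
Discretionary income = 420 − 2·1 − 12·14.36 = 245.68; x* = 2 + 4/9·245.68/1 = 111.1911.

x* = 111.1911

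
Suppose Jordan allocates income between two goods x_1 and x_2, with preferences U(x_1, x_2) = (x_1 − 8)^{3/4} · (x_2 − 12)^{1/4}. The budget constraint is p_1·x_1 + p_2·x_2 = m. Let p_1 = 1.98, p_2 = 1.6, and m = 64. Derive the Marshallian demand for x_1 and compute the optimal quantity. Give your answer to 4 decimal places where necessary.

x_1* = 18.9697

After buying the subsistence bundle (8, 12), a share 0.75 of the remaining income goes to x_1: x_1* = 8 + 0.75·(m − 8p_1 − 12p_2)/p_1.
Discretionary income = 64 − 8·1.98 − 12·1.6 = 28.96; x_1* = 8 + 0.75·28.96/1.98 = 18.9697.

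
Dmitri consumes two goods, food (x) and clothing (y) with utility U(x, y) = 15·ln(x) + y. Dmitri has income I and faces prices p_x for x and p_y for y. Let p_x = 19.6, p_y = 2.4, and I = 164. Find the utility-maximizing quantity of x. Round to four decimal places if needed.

x* = 1.8367

So x*(p_x,p_y) = 15·p_y/p_x, independent of income; and y* = (I − 15·p_y)/p_y.
At the given prices: x* = 15·2.4/19.6 = 1.8367.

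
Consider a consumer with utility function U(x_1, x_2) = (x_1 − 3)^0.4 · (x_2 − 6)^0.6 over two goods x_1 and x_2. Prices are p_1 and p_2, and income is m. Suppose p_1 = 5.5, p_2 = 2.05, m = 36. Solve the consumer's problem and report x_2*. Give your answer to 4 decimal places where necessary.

x_2* = 8.1073

Let x_1' = x_1−3, x_2' = x_2−6. MRS = (2/3)·x_2'/x_1' = p_1/p_2.
Substituting into the budget: x_1* = 3 + 0.4·(m − 3·p_1 − 6·p_2)/p_1, and x_2* = 6 + 0.6·(…)/p_2.
Discretionary income = 36 − 3·5.5 − 6·2.05 = 7.2; x_2* = 6 + 0.6·7.2/2.05 = 8.1073.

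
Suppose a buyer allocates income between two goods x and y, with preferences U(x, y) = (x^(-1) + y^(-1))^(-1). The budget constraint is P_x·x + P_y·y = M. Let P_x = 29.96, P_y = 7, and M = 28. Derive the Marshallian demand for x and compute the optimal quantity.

MU_x ∝ x^(-2), MU_y ∝ y^(-2), so MRS = (y/x)^(2) = P_x/P_y.
Hence y/x = (P_x/P_y)^(1/(2)), i.e. raised to the 0.5 power.
Substitute y = (y/x)·x into the budget: x* = M/(P_x + P_y·(y/x)).
Numerically y/x = 2.068816, so x* = 28/(29.96 + 7·2.068816) = 0.63.

x* = 0.63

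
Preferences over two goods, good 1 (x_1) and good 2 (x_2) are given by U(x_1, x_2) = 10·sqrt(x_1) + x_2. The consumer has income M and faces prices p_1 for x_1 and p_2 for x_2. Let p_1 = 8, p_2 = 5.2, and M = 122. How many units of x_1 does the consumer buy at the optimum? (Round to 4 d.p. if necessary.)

x_1* = 10.5625

Utility is quasi-linear in x_2; the FOC for x_1 is 5/√x_1 = p_1/p_2.
Thus x_1* = (5·p_2/p_1)² — independent of M — with the rest of income spent on x_2.
Plugging in: x_1* = (5·5.2/8)² = 10.5625.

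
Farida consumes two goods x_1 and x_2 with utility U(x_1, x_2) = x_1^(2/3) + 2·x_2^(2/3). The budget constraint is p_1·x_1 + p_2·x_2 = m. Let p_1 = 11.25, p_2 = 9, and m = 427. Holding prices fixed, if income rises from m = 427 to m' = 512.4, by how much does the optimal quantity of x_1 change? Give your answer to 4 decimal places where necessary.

Δx_1* = 0.5623

From the CES first-order condition, (1/2)·(x_2/x_1)^(1/3) = p_1/p_2.
Solve for the ratio: x_2/x_1 = [2·p_1/p_2]^(3).
With the ratio pinned down, the budget gives x_1* = m/(p_1 + p_2·(x_2/x_1)) and x_2* = (x_2/x_1)·x_1*.
Numerically x_2/x_1 = 15.625, so x_1* = 427/(11.25 + 9·15.625) = 2.8115.
At m' = 512.4: x_1* = 3.3738. Change: 3.3738 − 2.8115 = 0.5623.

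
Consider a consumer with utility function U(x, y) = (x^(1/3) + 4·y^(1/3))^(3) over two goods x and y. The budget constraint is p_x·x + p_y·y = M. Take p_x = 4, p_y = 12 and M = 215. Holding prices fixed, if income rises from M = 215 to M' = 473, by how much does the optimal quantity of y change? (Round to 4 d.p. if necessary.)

MRS = MU_x/MU_y = (1/4)·(y/x)^(2/3). Set equal to p_x/p_y.
Solve for the ratio: y/x = [4·p_x/p_y]^(1.5).
With the ratio pinned down, the budget gives x* = M/(p_x + p_y·(y/x)) and y* = (y/x)·x*.
Numerically y/x = 1.539601, so x* = 215/(4 + 12·1.539601) = 9.5661 and y* = 1.539601·9.5661 = 14.728.
At M' = 473: y* = 32.4015. Change: 32.4015 − 14.728 = 17.6736.

Δy* = 17.6736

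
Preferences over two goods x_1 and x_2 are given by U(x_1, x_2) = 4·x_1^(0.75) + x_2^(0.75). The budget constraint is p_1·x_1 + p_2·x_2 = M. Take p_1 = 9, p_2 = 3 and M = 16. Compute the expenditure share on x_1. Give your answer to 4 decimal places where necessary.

MRS = MU_x_1/MU_x_2 = 4·(x_2/x_1)^(0.25). Set equal to p_1/p_2.
Solve for the ratio: x_2/x_1 = [(1/4)·p_1/p_2]^(4).
Substitute x_2 = (x_2/x_1)·x_1 into the budget: x_1* = M/(p_1 + p_2·(x_2/x_1)).
Numerically x_2/x_1 = 0.316406, so x_1* = 16/(9 + 3·0.316406) = 1.6082 and x_2* = 0.316406·1.6082 = 0.5088.
Expenditure on x_1: 9·1.6082 = 14.4735; share = 0.9046.

share on x_1 = 0.9046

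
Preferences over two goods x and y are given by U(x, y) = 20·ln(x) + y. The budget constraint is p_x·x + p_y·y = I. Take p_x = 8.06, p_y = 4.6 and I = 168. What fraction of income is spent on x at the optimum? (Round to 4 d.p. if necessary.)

MU_x = 20/x, MU_y = 1. Tangency: 20/x = p_x/p_y.
So x*(p_x,p_y) = 20·p_y/p_x, independent of income; and y* = (I − 20·p_y)/p_y.
At the given prices: x* = 20·4.6/8.06 = 11.4144, and y* = 16.5217.
Expenditure on x: 8.06·11.4144 = 92; share = 0.5476.

share on x = 0.5476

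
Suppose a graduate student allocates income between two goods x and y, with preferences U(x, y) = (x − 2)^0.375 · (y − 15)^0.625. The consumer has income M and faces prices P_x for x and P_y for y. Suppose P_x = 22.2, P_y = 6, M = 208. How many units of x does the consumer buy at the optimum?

This is Cobb-Douglas in (x−2, y−15): tangency gives 0.375·P_y·(y−15) = 0.625·P_x·(x−2).
Substituting into the budget: x* = 2 + 0.375·(M − 2·P_x − 15·P_y)/P_x, and y* = 15 + 0.625·(…)/P_y.
Discretionary income = 208 − 2·22.2 − 15·6 = 73.6; x* = 2 + 0.375·73.6/22.2 = 3.2432.

x* = 3.2432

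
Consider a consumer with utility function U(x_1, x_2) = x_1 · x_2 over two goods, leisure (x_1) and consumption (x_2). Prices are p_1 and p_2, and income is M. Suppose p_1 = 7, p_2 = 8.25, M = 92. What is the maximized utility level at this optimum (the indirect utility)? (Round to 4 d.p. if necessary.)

V = 36.6407

MU_x_1/MU_x_2 = (x_2)/(x_1); tangency sets this equal to p_1/p_2.
Rearranging, p_2·x_2 = p_1·x_1. Substituting into the budget gives p_1·x_1·(1 + 1) = M.
Demand: x_1*(p_1,p_2,M) = 0.5·M/p_1 and x_2* = 0.5·M/p_2.
At p_1=7, p_2=8.25, M=92: x_1* = 0.5·92/7 = 6.5714, x_2* = 5.5758.
Utility at the optimum: U(6.5714, 5.5758) = 36.6407.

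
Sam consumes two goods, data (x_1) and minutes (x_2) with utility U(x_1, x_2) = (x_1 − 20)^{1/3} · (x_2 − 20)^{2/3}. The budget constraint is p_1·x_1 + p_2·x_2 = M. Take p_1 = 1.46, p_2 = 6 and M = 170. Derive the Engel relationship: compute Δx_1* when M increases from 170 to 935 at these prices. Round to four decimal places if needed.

Δx_1* = 174.6575

Let x_1' = x_1−20, x_2' = x_2−20. MRS = (1/2)·x_2'/x_1' = p_1/p_2.
After buying the subsistence bundle (20, 20), a share 1/3 of the remaining income goes to x_1: x_1* = 20 + 1/3·(M − 20p_1 − 20p_2)/p_1.
Discretionary income = 170 − 20·1.46 − 20·6 = 20.8; x_1* = 20 + 1/3·20.8/1.46 = 24.7489.
At M' = 935: x_1* = 199.4064. Change: 199.4064 − 24.7489 = 174.6575.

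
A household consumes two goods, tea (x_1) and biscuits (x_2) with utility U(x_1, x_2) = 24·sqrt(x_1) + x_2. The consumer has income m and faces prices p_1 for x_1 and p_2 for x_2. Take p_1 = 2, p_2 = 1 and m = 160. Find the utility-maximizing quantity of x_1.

x_1* = 36

Thus x_1* = (12·p_2/p_1)² — independent of m — with the rest of income spent on x_2.
Plugging in: x_1* = (12·1/2)² = 36.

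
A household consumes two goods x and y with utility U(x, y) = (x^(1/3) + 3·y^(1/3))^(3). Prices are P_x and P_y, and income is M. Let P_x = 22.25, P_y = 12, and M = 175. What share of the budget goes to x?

MRS = MU_x/MU_y = (1/3)·(y/x)^(2/3). Set equal to P_x/P_y.
Solve for the ratio: y/x = [3·P_x/P_y]^(1.5).
With the ratio pinned down, the budget gives x* = M/(P_x + P_y·(y/x)) and y* = (y/x)·x*.
Numerically y/x = 13.11913, so x* = 175/(22.25 + 12·13.11913) = 0.974 and y* = 13.11913·0.974 = 12.7775.
Expenditure on x: 22.25·0.974 = 21.6705; share = 0.1238.

share on x = 0.1238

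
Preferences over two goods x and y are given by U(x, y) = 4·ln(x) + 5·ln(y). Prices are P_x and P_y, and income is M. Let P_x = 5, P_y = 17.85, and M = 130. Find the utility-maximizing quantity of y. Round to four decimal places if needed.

y* = 4.0461

Demand: x*(P_x,P_y,M) = 4/9·M/P_x and y* = 5/9·M/P_y.
At P_x=5, P_y=17.85, M=130: y* = 5/9·130/17.85 = 4.0461.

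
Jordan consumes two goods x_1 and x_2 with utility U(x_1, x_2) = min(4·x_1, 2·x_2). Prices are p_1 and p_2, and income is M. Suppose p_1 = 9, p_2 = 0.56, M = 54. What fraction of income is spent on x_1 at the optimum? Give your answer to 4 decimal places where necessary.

With perfect complements, no substitution: consume in ratio x_1:x_2 = 2:4.
Budget: p_1·x_1 + p_2·2·x_1 = M, so (2·p_1 + 4·p_2)·x_1 = 2·M.
Demand: x_1*(p_1,p_2,M) = 2·M/(2·p_1 + 4·p_2), x_2* = 4·M/(2·p_1 + 4·p_2).
Here 2·9 + 4·0.56 = 20.24, giving x_1* = 5.336 and x_2* = 10.6719.
Expenditure on x_1: 9·5.336 = 48.0237; share = 0.8893.

share on x_1 = 0.8893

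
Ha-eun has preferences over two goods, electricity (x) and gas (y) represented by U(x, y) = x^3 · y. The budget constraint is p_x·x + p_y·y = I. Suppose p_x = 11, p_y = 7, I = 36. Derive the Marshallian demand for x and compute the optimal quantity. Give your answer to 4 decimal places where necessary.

x* = 2.4545

Tangency: MRS = 3·y/x = p_x/p_y.
Rearranging, p_y·y = (1/3)·p_x·x. Substituting into the budget gives p_x·x·(1 + (1/3)) = I.
Demand: x*(p_x,p_y,I) = 0.75·I/p_x and y* = 0.25·I/p_y.
At p_x=11, p_y=7, I=36: x* = 0.75·36/11 = 2.4545.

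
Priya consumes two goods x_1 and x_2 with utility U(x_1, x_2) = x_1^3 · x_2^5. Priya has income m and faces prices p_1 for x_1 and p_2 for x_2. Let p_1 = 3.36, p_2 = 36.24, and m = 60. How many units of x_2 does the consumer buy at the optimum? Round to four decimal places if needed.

MU_x_1/MU_x_2 = (3·x_2)/(5·x_1); tangency sets this equal to p_1/p_2.
Rearranging, p_2·x_2 = (5/3)·p_1·x_1. Substituting into the budget gives p_1·x_1·(1 + (5/3)) = m.
Demand: x_1*(p_1,p_2,m) = 0.375·m/p_1 and x_2* = 0.625·m/p_2.
At p_1=3.36, p_2=36.24, m=60: x_2* = 0.625·60/36.24 = 1.0348.

x_2* = 1.0348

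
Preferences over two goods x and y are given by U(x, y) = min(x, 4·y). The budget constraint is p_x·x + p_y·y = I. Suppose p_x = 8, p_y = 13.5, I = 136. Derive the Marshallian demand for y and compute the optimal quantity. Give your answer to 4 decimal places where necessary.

With perfect complements, no substitution: consume in ratio x:y = 4:1.
Budget: p_x·x + p_y·(1/4)·x = I, so (4·p_x + p_y)·x = 4·I.
Demand: x*(p_x,p_y,I) = 4·I/(4·p_x + p_y), y* = I/(4·p_x + p_y).
Here 4·8 + 13.5 = 45.5, giving y* = 2.989.

y* = 2.989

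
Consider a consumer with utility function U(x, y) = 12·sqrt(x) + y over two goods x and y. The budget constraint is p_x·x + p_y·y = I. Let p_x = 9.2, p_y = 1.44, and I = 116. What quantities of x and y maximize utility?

MU_x = 6/√x, MU_y = 1. Tangency: 6/√x = p_x/p_y.
Thus x* = (6·p_y/p_x)² — independent of I — with the rest of income spent on y.
Plugging in: x* = (6·1.44/9.2)² = 0.882, y* = 74.9208.

x* = 0.882, y* = 74.9208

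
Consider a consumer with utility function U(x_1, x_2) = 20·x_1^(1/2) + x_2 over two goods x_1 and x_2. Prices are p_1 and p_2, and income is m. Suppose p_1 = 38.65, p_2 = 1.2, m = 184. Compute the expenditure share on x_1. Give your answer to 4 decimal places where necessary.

share on x_1 = 0.0202

Solve: √x_1 = 10·p_2/p_1, so x_1*(p_1,p_2) = (10·p_2/p_1)², and x_2* = (m − p_1·x_1*)/p_2.
Plugging in: x_1* = (10·1.2/38.65)² = 0.0964, x_2* = 150.2285.
Expenditure on x_1: 38.65·0.0964 = 3.7257; share = 0.0202.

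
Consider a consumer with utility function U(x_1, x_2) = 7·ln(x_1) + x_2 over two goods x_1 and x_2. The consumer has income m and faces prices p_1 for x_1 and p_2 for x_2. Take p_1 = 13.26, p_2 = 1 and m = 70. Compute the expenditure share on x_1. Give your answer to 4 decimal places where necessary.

Set MRS = p_1/p_2: (7/x_1)/1 = p_1/p_2.
So x_1*(p_1,p_2) = 7·p_2/p_1, independent of income; and x_2* = (m − 7·p_2)/p_2.
At the given prices: x_1* = 7·1/13.26 = 0.5279, and x_2* = 63.
Expenditure on x_1: 13.26·0.5279 = 7; share = 0.1.

share on x_1 = 0.1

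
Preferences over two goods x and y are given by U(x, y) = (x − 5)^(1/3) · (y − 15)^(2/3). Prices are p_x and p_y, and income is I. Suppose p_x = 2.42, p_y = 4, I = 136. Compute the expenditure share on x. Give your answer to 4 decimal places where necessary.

share on x = 0.2456

This is Cobb-Douglas in (x−5, y−15): tangency gives 1/3·p_y·(y−15) = 2/3·p_x·(x−5).
After buying the subsistence bundle (5, 15), a share 1/3 of the remaining income goes to x: x* = 5 + 1/3·(I − 5p_x − 15p_y)/p_x.
Discretionary income = 136 − 5·2.42 − 15·4 = 63.9; x* = 5 + 1/3·63.9/2.42 = 13.8017; y* = 15 + 2/3·63.9/4 = 25.65.
Expenditure on x: 2.42·13.8017 = 33.4; share = 0.2456.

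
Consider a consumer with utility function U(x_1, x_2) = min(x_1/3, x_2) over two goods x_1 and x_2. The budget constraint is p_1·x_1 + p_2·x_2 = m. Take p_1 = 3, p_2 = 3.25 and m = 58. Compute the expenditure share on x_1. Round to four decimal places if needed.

Leontief preferences: the optimum is at the kink where x_1/3 = x_2/1, i.e. x_2 = (1/3)·x_1.
Budget: p_1·x_1 + p_2·(1/3)·x_1 = m, so (3·p_1 + p_2)·x_1 = 3·m.
Demand: x_1*(p_1,p_2,m) = 3·m/(3·p_1 + p_2), x_2* = m/(3·p_1 + p_2).
Here 3·3 + 3.25 = 12.25, giving x_1* = 14.2041 and x_2* = 4.7347.
Expenditure on x_1: 3·14.2041 = 42.6122; share = 0.7347.

share on x_1 = 0.7347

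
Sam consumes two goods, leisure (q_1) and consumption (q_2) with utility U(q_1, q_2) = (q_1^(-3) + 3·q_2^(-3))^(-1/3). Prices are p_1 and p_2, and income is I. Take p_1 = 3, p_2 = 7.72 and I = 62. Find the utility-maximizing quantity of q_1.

From the CES first-order condition, (1/3)·(q_2/q_1)^(4) = p_1/p_2.
Solve for the ratio: q_2/q_1 = [3·p_1/p_2]^(0.25).
With the ratio pinned down, the budget gives q_1* = I/(p_1 + p_2·(q_2/q_1)) and q_2* = (q_2/q_1)·q_1*.
Numerically q_2/q_1 = 1.039098, so q_1* = 62/(3 + 7.72·1.039098) = 5.6252.

q_1* = 5.6252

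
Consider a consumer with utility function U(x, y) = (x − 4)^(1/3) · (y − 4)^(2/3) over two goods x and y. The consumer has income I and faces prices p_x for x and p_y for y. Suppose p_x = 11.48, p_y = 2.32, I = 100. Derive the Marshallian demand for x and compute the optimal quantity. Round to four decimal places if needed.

x* = 5.3008

This is Cobb-Douglas in (x−4, y−4): tangency gives 1/3·p_y·(y−4) = 2/3·p_x·(x−4).
After buying the subsistence bundle (4, 4), a share 1/3 of the remaining income goes to x: x* = 4 + 1/3·(I − 4p_x − 4p_y)/p_x.
Discretionary income = 100 − 4·11.48 − 4·2.32 = 44.8; x* = 4 + 1/3·44.8/11.48 = 5.3008.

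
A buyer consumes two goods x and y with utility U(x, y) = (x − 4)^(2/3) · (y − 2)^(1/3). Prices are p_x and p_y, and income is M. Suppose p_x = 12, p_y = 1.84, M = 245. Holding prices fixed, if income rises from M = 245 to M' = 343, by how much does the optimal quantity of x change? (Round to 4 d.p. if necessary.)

Δx* = 5.4444

Let x' = x−4, y' = y−2. MRS = 2·y'/x' = p_x/p_y.
Substituting into the budget: x* = 4 + 2/3·(M − 4·p_x − 2·p_y)/p_x, and y* = 2 + 1/3·(…)/p_y.
Discretionary income = 245 − 4·12 − 2·1.84 = 193.32; x* = 4 + 2/3·193.32/12 = 14.74.
At M' = 343: x* = 20.1844. Change: 20.1844 − 14.74 = 5.4444.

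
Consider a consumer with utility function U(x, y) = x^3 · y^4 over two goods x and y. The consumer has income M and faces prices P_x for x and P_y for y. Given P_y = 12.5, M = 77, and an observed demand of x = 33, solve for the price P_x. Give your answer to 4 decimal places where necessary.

P_x = 1

Tangency: MRS = (3/4)·y/x = P_x/P_y.
Rearranging, P_y·y = (4/3)·P_x·x. Substituting into the budget gives P_x·x·(1 + (4/3)) = M.
Demand: x*(P_x,P_y,M) = 3/7·M/P_x and y* = 4/7·M/P_y.
Set x* = 33 in the demand function and solve for P_x: P_x = 1.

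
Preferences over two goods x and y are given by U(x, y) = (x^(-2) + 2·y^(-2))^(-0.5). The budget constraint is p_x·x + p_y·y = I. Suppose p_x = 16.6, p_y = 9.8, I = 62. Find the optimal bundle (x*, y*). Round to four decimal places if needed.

x* = 1.9797, y* = 2.9732

MRS = MU_x/MU_y = (1/2)·(y/x)^(3). Set equal to p_x/p_y.
Hence y/x = (2·p_x/p_y)^(1/(3)), i.e. raised to the 1/3 power.
With the ratio pinned down, the budget gives x* = I/(p_x + p_y·(y/x)) and y* = (y/x)·x*.
Numerically y/x = 1.501887, so x* = 62/(16.6 + 9.8·1.501887) = 1.9797 and y* = 1.501887·1.9797 = 2.9732.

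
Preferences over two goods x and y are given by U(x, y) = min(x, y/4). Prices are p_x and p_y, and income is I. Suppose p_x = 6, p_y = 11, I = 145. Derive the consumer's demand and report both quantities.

x* = 2.9, y* = 11.6

Leontief preferences: the optimum is at the kink where x/1 = y/4, i.e. y = 4·x.
Budget: p_x·x + p_y·4·x = I, so (p_x + 4·p_y)·x = I.
Demand: x*(p_x,p_y,I) = I/(p_x + 4·p_y), y* = 4·I/(p_x + 4·p_y).
Here 6 + 4·11 = 50, giving x* = 2.9 and y* = 11.6.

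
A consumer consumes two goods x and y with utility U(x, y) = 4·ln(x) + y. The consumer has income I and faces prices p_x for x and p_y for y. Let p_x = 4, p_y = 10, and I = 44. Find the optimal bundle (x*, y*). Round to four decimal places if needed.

So x*(p_x,p_y) = 4·p_y/p_x, independent of income; and y* = (I − 4·p_y)/p_y.
At the given prices: x* = 4·10/4 = 10, and y* = 0.4.

x* = 10, y* = 0.4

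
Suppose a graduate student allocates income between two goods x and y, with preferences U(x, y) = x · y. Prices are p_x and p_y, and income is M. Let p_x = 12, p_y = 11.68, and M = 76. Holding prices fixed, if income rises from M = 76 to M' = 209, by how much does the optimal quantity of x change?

Δx* = 5.5417

The MRS is y/x. Set MRS = p_x/p_y.
So p_y·y = p_x·x; combined with the budget, a share 0.5 of income goes to x.
Demand: x*(p_x,p_y,M) = 0.5·M/p_x and y* = 0.5·M/p_y.
At p_x=12, p_y=11.68, M=76: x* = 0.5·76/12 = 3.1667.
At M' = 209: x* = 8.7083. Change: 8.7083 − 3.1667 = 5.5417.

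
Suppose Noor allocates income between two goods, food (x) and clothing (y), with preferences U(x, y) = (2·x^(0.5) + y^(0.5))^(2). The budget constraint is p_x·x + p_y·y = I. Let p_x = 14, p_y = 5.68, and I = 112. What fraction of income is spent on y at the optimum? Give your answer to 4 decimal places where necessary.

share on y = 0.3813

MRS = MU_x/MU_y = 2·(y/x)^(0.5). Set equal to p_x/p_y.
Solve for the ratio: y/x = [(1/2)·p_x/p_y]^(2).
Substitute y = (y/x)·x into the budget: x* = I/(p_x + p_y·(y/x)).
Numerically y/x = 1.518796, so x* = 112/(14 + 5.68·1.518796) = 4.9499 and y* = 1.518796·4.9499 = 7.5179.
Expenditure on y: 5.68·7.5179 = 42.7015; share = 0.3813.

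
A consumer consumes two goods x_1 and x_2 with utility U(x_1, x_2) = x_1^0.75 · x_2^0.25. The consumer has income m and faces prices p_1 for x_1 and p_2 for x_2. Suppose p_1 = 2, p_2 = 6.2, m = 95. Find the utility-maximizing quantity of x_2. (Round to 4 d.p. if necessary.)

MU_x_1/MU_x_2 = (0.75·x_2)/(0.25·x_1); tangency sets this equal to p_1/p_2.
So 0.75·p_2·x_2 = 0.25·p_1·x_1; combined with the budget, a share 0.75 of income goes to x_1.
Demand: x_1*(p_1,p_2,m) = 0.75·m/p_1 and x_2* = 0.25·m/p_2.
At p_1=2, p_2=6.2, m=95: x_2* = 0.25·95/6.2 = 3.8306.

x_2* = 3.8306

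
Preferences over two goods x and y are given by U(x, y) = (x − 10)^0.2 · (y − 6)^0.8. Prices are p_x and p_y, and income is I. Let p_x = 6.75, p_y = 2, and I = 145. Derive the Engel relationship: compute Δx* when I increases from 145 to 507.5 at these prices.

After buying the subsistence bundle (10, 6), a share 0.2 of the remaining income goes to x: x* = 10 + 0.2·(I − 10p_x − 6p_y)/p_x.
Discretionary income = 145 − 10·6.75 − 6·2 = 65.5; x* = 10 + 0.2·65.5/6.75 = 11.9407.
At I' = 507.5: x* = 22.6815. Change: 22.6815 − 11.9407 = 10.7407.

Δx* = 10.7407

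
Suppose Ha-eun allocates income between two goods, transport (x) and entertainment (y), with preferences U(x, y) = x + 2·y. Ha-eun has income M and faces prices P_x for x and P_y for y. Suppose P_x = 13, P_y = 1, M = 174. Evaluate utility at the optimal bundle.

V = 348

Perfect substitutes: compare marginal utility per dollar. 1/P_x vs 2/P_y → 0.0769 vs 2.
y gives more utility per dollar, so spend all income on y: y* = M/P_y, x* = 0.
Numerically: x* = 0, y* = 174.
Utility at the optimum: U(0, 174) = 348.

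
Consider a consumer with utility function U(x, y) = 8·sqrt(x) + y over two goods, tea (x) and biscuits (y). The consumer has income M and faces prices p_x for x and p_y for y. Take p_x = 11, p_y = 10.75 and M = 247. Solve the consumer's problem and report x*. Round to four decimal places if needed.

x* = 15.281

Utility is quasi-linear in y; the FOC for x is 4/√x = p_x/p_y.
Solve: √x = 4·p_y/p_x, so x*(p_x,p_y) = (4·p_y/p_x)², and y* = (M − p_x·x*)/p_y.
Plugging in: x* = (4·10.75/11)² = 15.281.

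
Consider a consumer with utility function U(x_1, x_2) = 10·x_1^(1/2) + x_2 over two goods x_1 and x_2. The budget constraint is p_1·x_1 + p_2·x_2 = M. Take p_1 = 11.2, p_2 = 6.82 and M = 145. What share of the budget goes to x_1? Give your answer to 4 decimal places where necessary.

Set MRS = p_1/p_2: 5·x_1^(−1/2) = p_1/p_2.
Solve: √x_1 = 5·p_2/p_1, so x_1*(p_1,p_2) = (5·p_2/p_1)², and x_2* = (M − p_1·x_1*)/p_2.
Plugging in: x_1* = (5·6.82/11.2)² = 9.2699, x_2* = 6.0378.
Expenditure on x_1: 11.2·9.2699 = 103.8223; share = 0.716.

share on x_1 = 0.716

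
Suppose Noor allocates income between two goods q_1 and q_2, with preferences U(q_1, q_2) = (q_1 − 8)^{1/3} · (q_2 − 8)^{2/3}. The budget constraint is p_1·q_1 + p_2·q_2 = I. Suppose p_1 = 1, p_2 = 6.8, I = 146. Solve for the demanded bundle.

MRS = (1/2)·(q_2−8)/(q_1−8). Tangency with p_1/p_2 gives q_2−8 = 2·(p_1/p_2)·(q_1−8).
Substituting into the budget: q_1* = 8 + 1/3·(I − 8·p_1 − 8·p_2)/p_1, and q_2* = 8 + 2/3·(…)/p_2.
Discretionary income = 146 − 8·1 − 8·6.8 = 83.6; q_1* = 8 + 1/3·83.6/1 = 35.8667; q_2* = 8 + 2/3·83.6/6.8 = 16.1961.

q_1* = 35.8667, q_2* = 16.1961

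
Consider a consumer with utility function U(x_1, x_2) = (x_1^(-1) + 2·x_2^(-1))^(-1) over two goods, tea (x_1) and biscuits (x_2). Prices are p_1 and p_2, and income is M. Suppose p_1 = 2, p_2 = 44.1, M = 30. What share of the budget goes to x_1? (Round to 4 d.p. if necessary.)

share on x_1 = 0.1309

From the CES first-order condition, (1/2)·(x_2/x_1)^(2) = p_1/p_2.
Solve for the ratio: x_2/x_1 = [2·p_1/p_2]^(0.5).
With the ratio pinned down, the budget gives x_1* = M/(p_1 + p_2·(x_2/x_1)) and x_2* = (x_2/x_1)·x_1*.
Numerically x_2/x_1 = 0.301169, so x_1* = 30/(2 + 44.1·0.301169) = 1.9631 and x_2* = 0.301169·1.9631 = 0.5912.
Expenditure on x_1: 2·1.9631 = 3.9263; share = 0.1309.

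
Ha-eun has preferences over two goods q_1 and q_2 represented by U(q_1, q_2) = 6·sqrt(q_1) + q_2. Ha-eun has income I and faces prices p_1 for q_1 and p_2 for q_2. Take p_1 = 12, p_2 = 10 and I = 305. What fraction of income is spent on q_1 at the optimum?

Utility is quasi-linear in q_2; the FOC for q_1 is 3/√q_1 = p_1/p_2.
Solve: √q_1 = 3·p_2/p_1, so q_1*(p_1,p_2) = (3·p_2/p_1)², and q_2* = (I − p_1·q_1*)/p_2.
Plugging in: q_1* = (3·10/12)² = 6.25, q_2* = 23.
Expenditure on q_1: 12·6.25 = 75; share = 0.2459.

share on q_1 = 0.2459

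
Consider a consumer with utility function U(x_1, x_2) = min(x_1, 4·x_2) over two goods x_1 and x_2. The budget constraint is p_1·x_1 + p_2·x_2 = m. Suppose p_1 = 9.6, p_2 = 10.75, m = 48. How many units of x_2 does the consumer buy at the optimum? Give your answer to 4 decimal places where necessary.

With perfect complements, no substitution: consume in ratio x_1:x_2 = 4:1.
Budget: p_1·x_1 + p_2·(1/4)·x_1 = m, so (4·p_1 + p_2)·x_1 = 4·m.
Demand: x_1*(p_1,p_2,m) = 4·m/(4·p_1 + p_2), x_2* = m/(4·p_1 + p_2).
Here 4·9.6 + 10.75 = 49.15, giving x_2* = 0.9766.

x_2* = 0.9766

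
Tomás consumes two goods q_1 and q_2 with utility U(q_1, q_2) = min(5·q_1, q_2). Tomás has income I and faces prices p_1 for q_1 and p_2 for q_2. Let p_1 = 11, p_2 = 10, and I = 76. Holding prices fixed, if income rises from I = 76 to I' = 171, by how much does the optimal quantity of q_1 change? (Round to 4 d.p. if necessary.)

Δq_1* = 1.5574

Here 11 + 5·10 = 61, giving q_1* = 1.2459.
At I' = 171: q_1* = 2.8033. Change: 2.8033 − 1.2459 = 1.5574.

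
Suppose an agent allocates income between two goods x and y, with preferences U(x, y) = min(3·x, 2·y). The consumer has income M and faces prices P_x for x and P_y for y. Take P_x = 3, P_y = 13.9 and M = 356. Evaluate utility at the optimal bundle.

V = 44.7799

Leontief preferences: the optimum is at the kink where x/2 = y/3, i.e. y = (3/2)·x.
Budget: P_x·x + P_y·(3/2)·x = M, so (2·P_x + 3·P_y)·x = 2·M.
Demand: x*(P_x,P_y,M) = 2·M/(2·P_x + 3·P_y), y* = 3·M/(2·P_x + 3·P_y).
Here 2·3 + 3·13.9 = 47.7, giving x* = 14.9266 and y* = 22.3899.
Utility at the optimum: U(14.9266, 22.3899) = 44.7799.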